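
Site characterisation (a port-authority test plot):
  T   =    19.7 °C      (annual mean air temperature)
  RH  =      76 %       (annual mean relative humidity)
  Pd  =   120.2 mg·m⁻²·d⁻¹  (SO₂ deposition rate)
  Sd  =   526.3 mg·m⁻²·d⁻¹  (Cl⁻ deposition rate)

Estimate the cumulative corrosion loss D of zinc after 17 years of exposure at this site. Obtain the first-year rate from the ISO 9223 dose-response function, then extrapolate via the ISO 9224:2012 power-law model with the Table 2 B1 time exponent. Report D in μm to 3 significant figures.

D(17) = 78.7 μm

zinc: T>10 °C ⇒ hinge -0.071·(19.7−10) = -0.6887
  SO₂ term: 0.0129·120.2^0.44·exp(0.046·76-0.6887) = 1.758
  Sd branch = 0.0175·Sd^0.57·e^(0.008·RH+0.085·T) = 6.101 μm/a
  r_corr = 1.758 + 6.101 = 7.859 μm/a
Power-law: D(17) = r_corr · 17^0.813
  D(17) = 7.859 × 17^0.813 = 7.859 × 10.01 = 78.65 μm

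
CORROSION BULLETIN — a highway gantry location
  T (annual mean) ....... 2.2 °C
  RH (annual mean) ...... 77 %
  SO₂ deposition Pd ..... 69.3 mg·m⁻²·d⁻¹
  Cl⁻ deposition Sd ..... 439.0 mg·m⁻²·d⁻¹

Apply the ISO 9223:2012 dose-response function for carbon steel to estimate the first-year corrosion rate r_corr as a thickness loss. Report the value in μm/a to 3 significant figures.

r_corr = 84.7 μm/a

carbon steel: f(T) = +0.150·(T−10) [T≤10 °C] = -1.1700
  sulphur-dioxide contribution → 23.22 μm/a
  chloride contribution → 61.47 μm/a
  ⇒ r_corr(carbon steel) = 84.69 μm/a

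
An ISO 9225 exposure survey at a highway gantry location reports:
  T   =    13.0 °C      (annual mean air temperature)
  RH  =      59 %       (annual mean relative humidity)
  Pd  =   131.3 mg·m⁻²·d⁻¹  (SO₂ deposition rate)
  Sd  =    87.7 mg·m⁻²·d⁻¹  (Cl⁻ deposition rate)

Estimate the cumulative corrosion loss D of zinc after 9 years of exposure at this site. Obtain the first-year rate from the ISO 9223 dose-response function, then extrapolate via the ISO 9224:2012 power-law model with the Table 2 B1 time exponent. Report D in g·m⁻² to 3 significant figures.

zinc: f(T) = -0.071·(T−10) [T>10 °C] = -0.2130
  Pd branch = 0.0129·Pd^0.44·e^(0.046·RH+f) = 1.345 μm/a
  Sd branch = 0.0175·Sd^0.57·e^(0.008·RH+0.085·T) = 1.085 μm/a
  sum: 1.345 + 1.085 → r_corr = 2.43 μm/a
Power-law: D(9) = r_corr · 9^0.813
  D(9) = 2.43 × 9^0.813 = 2.43 × 5.968 = 14.5 μm
  Mass loss = 14.5 μm × 7.14 g/cm³ = 103.5 g·m⁻²

D(9) = 104 g·m⁻²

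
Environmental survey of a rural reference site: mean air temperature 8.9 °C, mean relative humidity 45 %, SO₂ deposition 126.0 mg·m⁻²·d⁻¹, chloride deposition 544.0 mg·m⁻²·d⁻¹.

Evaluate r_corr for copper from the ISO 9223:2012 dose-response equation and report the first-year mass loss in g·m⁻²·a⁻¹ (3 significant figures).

r_corr = 6.00 g·m⁻²·a⁻¹

copper: f(T) = +0.126·(T−10) [T≤10 °C] = -0.1386
  sulphur-dioxide contribution → 0.2308 μm/a
  chloride contribution → 0.4388 μm/a
  total first-year rate 0.6696 μm/a
Convert to mass loss: 0.6696 μm/a × 8.96 g/cm³ = 6 g·m⁻²·a⁻¹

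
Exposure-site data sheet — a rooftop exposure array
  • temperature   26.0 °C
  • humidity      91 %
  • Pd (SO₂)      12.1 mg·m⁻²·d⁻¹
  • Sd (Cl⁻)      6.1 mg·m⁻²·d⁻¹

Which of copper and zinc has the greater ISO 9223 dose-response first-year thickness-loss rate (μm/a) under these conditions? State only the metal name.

copper

copper: temperature factor f = -0.080·(16.0) = -1.2800
  Pd branch = 0.0053·Pd^0.26·e^(0.059·RH+f) = 0.6048 μm/a
  Cl⁻ term: 0.01025·6.1^0.27·exp(0.036·91+0.049·26.0) = 1.581
  r_corr = 0.6048 + 1.581 = 2.185 μm/a
zinc: T>10 °C ⇒ hinge -0.071·(26.0−10) = -1.1360
  SO₂ term: 0.0129·12.1^0.44·exp(0.046·91-1.1360) = 0.8159
  Cl⁻ term: 0.0175·6.1^0.57·exp(0.008·91+0.085·26.0) = 0.926
  sum: 0.8159 + 0.926 → r_corr = 1.742 μm/a
Ordering by μm/a: copper (2.19) > zinc (1.74)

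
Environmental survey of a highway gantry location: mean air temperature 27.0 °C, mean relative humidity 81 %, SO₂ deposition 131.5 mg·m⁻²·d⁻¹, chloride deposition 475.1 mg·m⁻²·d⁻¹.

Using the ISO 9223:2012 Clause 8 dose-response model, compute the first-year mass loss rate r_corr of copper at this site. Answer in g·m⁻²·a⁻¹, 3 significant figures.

copper: T>10 °C ⇒ hinge -0.080·(27.0−10) = -1.3600
  sulphur-dioxide contribution → 0.5755 μm/a
  chloride contribution → 3.753 μm/a
  ⇒ r_corr(copper) = 4.329 μm/a
Convert to mass loss: 4.329 μm/a × 8.96 g/cm³ = 38.79 g·m⁻²·a⁻¹

r_corr = 38.8 g·m⁻²·a⁻¹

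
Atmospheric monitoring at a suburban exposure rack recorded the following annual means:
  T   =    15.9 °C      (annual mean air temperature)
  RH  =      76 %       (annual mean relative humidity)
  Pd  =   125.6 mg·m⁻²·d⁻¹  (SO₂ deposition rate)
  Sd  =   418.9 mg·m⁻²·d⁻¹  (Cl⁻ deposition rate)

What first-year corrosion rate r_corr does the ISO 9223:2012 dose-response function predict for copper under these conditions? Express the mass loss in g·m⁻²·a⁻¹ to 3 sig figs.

copper: T>10 °C ⇒ hinge -0.080·(15.9−10) = -0.4720
  sulphur-dioxide contribution → 1.029 μm/a
  chloride contribution → 1.759 μm/a
  total first-year rate 2.788 μm/a
Convert to mass loss: 2.788 μm/a × 8.96 g/cm³ = 24.98 g·m⁻²·a⁻¹

r_corr = 25.0 g·m⁻²·a⁻¹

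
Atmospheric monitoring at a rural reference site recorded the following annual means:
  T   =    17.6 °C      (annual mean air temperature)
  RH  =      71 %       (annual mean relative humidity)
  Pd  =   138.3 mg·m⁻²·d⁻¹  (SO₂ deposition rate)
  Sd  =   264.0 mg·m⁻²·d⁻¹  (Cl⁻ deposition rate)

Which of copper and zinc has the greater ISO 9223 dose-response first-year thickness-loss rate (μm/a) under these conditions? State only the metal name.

zinc

copper: f(T) = -0.080·(T−10) [T>10 °C] = -0.6080
  Pd branch = 0.0053·Pd^0.26·e^(0.059·RH+f) = 0.6856 μm/a
  Cl⁻ term: 0.01025·264.0^0.27·exp(0.036·71+0.049·17.6) = 1.41
  r_corr = 0.6856 + 1.41 = 2.095 μm/a
zinc: f(T) = -0.071·(T−10) [T>10 °C] = -0.5396
  Pd branch = 0.0129·Pd^0.44·e^(0.046·RH+f) = 1.724 μm/a
  Cl⁻ term: 0.0175·264.0^0.57·exp(0.008·71+0.085·17.6) = 3.309
  r_corr = 1.724 + 3.309 = 5.034 μm/a
Ordering by μm/a: zinc (5.03) > copper (2.1)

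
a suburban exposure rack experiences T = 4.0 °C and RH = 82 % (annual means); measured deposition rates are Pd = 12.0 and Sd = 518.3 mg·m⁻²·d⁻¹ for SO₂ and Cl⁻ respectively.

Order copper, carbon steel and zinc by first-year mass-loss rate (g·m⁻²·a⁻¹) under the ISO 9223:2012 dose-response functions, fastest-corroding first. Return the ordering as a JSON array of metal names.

copper: f(T) = +0.126·(T−10) [T≤10 °C] = -0.7560
  SO₂ term: 0.0053·12.0^0.26·exp(0.059·82-0.7560) = 0.5993
  Cl⁻ term: 0.01025·518.3^0.27·exp(0.036·82+0.049·4.0) = 1.291
  sum: 0.5993 + 1.291 → r_corr = 1.89 μm/a
  mass loss = 1.89 μm/a × 8.96 g/cm³ = 16.93 g·m⁻²·a⁻¹
carbon steel: T≤10 °C ⇒ hinge +0.150·(4.0−10) = -0.9000
  Pd branch = 1.77·Pd^0.52·e^(0.02·RH+f) = 13.51 μm/a
  Cl⁻ term: 0.102·518.3^0.62·exp(0.033·82+0.04·4.0) = 86.36
  sum: 13.51 + 86.36 → r_corr = 99.87 μm/a
  mass loss = 99.87 μm/a × 7.85 g/cm³ = 784 g·m⁻²·a⁻¹
zinc: f(T) = +0.038·(T−10) [T≤10 °C] = -0.2280
  SO₂ term: 0.0129·12.0^0.44·exp(0.046·82-0.2280) = 1.332
  Sd branch = 0.0175·Sd^0.57·e^(0.008·RH+0.085·T) = 1.671 μm/a
  r_corr = 1.332 + 1.671 = 3.003 μm/a
  mass loss = 3.003 μm/a × 7.14 g/cm³ = 21.44 g·m⁻²·a⁻¹
Ordering by g·m⁻²·a⁻¹: carbon steel (784) > zinc (21.4) > copper (16.9)

["carbon steel", "zinc", "copper"]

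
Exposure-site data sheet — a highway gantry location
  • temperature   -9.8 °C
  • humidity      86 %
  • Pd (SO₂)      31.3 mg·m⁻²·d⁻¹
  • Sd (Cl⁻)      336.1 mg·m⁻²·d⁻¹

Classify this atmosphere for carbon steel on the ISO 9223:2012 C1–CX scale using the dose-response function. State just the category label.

carbon steel: T≤10 °C ⇒ hinge +0.150·(-9.8−10) = -2.9700
  SO₂ term: 1.77·31.3^0.52·exp(0.02·86-2.9700) = 3.039
  Sd branch = 0.102·Sd^0.62·e^(0.033·RH+0.04·T) = 43.38 μm/a
  r_corr = 3.039 + 43.38 = 46.42 μm/a
46.4 μm/a falls in (25, 50] for carbon steel → category C3

C3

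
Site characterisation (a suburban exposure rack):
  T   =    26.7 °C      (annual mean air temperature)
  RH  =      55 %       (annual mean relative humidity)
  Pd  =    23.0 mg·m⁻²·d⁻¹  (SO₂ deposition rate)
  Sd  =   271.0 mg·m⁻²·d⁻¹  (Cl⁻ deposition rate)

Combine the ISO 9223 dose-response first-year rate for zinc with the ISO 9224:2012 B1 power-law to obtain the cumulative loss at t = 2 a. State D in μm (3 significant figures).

zinc: temperature factor f = -0.071·(16.7) = -1.1857
  Pd branch = 0.0129·Pd^0.44·e^(0.046·RH+f) = 0.1966 μm/a
  Sd branch = 0.0175·Sd^0.57·e^(0.008·RH+0.085·T) = 6.405 μm/a
  sum: 0.1966 + 6.405 → r_corr = 6.602 μm/a
Power-law: D(2) = r_corr · 2^0.813
  D(2) = 6.602 × 2^0.813 = 6.602 × 1.757 = 11.6 μm

D(2) = 11.6 μm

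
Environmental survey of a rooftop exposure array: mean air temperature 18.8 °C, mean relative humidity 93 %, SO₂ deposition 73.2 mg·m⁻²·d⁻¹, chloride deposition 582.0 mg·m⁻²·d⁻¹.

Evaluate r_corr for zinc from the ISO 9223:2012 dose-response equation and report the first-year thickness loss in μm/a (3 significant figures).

r_corr = 10.2 μm/a

zinc: temperature factor f = -0.071·(8.8) = -0.6248
  SO₂ term: 0.0129·73.2^0.44·exp(0.046·93-0.6248) = 3.293
  Sd branch = 0.0175·Sd^0.57·e^(0.008·RH+0.085·T) = 6.857 μm/a
  sum: 3.293 + 6.857 → r_corr = 10.15 μm/a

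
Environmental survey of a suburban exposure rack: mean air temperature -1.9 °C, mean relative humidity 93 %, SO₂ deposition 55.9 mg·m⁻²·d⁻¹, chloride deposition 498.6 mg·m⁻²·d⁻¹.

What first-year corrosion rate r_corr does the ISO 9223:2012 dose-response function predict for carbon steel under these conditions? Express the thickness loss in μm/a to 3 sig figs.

carbon steel: T≤10 °C ⇒ hinge +0.150·(-1.9−10) = -1.7850
  sulphur-dioxide contribution → 15.46 μm/a
  chloride contribution → 95.73 μm/a
  total first-year rate 111.2 μm/a

r_corr = 111 μm/a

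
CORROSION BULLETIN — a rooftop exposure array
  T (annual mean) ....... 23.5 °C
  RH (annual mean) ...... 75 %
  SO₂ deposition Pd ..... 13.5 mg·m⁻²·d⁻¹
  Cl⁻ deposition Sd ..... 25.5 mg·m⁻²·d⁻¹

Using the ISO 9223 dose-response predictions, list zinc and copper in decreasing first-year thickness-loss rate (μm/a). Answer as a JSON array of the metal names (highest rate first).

["zinc", "copper"]

zinc: T>10 °C ⇒ hinge -0.071·(23.5−10) = -0.9585
  sulphur-dioxide contribution → 0.4898 μm/a
  chloride contribution → 1.489 μm/a
  total first-year rate 1.979 μm/a
copper: f(T) = -0.080·(T−10) [T>10 °C] = -1.0800
  sulphur-dioxide contribution → 0.2957 μm/a
  chloride contribution → 1.157 μm/a
  ⇒ r_corr(copper) = 1.452 μm/a
Ordering by μm/a: zinc (1.98) > copper (1.45)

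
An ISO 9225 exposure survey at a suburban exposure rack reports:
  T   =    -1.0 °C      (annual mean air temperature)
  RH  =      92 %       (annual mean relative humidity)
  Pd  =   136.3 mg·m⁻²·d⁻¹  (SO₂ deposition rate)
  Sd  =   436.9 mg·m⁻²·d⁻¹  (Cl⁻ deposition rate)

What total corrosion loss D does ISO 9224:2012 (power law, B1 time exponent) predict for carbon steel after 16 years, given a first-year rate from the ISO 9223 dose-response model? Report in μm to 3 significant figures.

D(16) = 495 μm

carbon steel: T≤10 °C ⇒ hinge +0.150·(-1.0−10) = -1.6500
  sulphur-dioxide contribution → 27.57 μm/a
  chloride contribution → 88.47 μm/a
  ⇒ r_corr(carbon steel) = 116 μm/a
Long-term exponent b (ISO 9224 Table 2, B1) = 0.523
  D(16) = 116 × 16^0.523 = 116 × 4.263 = 494.7 μm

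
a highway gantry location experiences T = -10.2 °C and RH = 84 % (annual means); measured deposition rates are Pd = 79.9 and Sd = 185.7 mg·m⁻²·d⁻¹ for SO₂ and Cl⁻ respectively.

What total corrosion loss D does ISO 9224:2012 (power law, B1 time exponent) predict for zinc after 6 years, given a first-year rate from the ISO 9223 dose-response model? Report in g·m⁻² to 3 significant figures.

D(6) = 68.8 g·m⁻²

zinc: T≤10 °C ⇒ hinge +0.038·(-10.2−10) = -0.7676
  SO₂ term: 0.0129·79.9^0.44·exp(0.046·84-0.7676) = 1.961
  Sd branch = 0.0175·Sd^0.57·e^(0.008·RH+0.085·T) = 0.2829 μm/a
  sum: 1.961 + 0.2829 → r_corr = 2.244 μm/a
ISO 9224: D(t) = r_corr · t^b with b = 0.813 (zinc, B1)
  D(6) = 2.244 × 6^0.813 = 2.244 × 4.292 = 9.63 μm
  Mass loss = 9.63 μm × 7.14 g/cm³ = 68.76 g·m⁻²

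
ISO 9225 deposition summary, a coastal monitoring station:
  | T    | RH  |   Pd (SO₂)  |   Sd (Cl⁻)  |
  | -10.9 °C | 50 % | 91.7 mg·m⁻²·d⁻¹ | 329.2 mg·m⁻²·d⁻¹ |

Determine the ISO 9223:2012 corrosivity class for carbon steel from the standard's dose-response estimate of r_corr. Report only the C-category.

C2

carbon steel: T≤10 °C ⇒ hinge +0.150·(-10.9−10) = -3.1350
  sulphur-dioxide contribution → 2.194 μm/a
  chloride contribution → 12.49 μm/a
  ⇒ r_corr(carbon steel) = 14.69 μm/a
Category bounds: 1.3…25 μm/a bracket r_corr ⇒ C2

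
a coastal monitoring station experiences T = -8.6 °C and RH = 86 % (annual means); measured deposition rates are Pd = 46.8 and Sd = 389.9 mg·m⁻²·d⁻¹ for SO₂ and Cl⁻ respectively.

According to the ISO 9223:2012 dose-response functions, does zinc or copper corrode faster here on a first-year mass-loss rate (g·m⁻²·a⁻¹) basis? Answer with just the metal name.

zinc

zinc: temperature factor f = +0.038·(-18.6) = -0.7068
  SO₂ term: 0.0129·46.8^0.44·exp(0.046·86-0.7068) = 1.806
  Sd branch = 0.0175·Sd^0.57·e^(0.008·RH+0.085·T) = 0.5026 μm/a
  sum: 1.806 + 0.5026 → r_corr = 2.308 μm/a
  mass loss = 2.308 μm/a × 7.14 g/cm³ = 16.48 g·m⁻²·a⁻¹
copper: T≤10 °C ⇒ hinge +0.126·(-8.6−10) = -2.3436
  SO₂ term: 0.0053·46.8^0.26·exp(0.059·86-2.3436) = 0.221
  Sd branch = 0.01025·Sd^0.27·e^(0.036·RH+0.049·T) = 0.7445 μm/a
  r_corr = 0.221 + 0.7445 = 0.9654 μm/a
  mass loss = 0.9654 μm/a × 8.96 g/cm³ = 8.65 g·m⁻²·a⁻¹
Ordering by g·m⁻²·a⁻¹: zinc (16.5) > copper (8.65)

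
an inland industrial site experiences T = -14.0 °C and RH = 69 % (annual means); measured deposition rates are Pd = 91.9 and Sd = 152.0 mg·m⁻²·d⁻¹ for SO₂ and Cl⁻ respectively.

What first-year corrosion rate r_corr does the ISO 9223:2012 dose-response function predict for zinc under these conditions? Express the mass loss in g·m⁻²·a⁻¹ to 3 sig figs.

zinc: f(T) = +0.038·(T−10) [T≤10 °C] = -0.9120
  Pd branch = 0.0129·Pd^0.44·e^(0.046·RH+f) = 0.9054 μm/a
  Cl⁻ term: 0.0175·152.0^0.57·exp(0.008·69+0.085·-14.0) = 0.162
  r_corr = 0.9054 + 0.162 = 1.067 μm/a
Convert to mass loss: 1.067 μm/a × 7.14 g/cm³ = 7.621 g·m⁻²·a⁻¹

r_corr = 7.62 g·m⁻²·a⁻¹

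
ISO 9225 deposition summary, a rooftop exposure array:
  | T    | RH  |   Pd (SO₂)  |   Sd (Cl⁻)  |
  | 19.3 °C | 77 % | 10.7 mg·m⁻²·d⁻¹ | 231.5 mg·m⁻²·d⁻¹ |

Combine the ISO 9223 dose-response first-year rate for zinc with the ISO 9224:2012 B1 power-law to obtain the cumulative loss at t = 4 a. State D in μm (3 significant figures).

zinc: f(T) = -0.071·(T−10) [T>10 °C] = -0.6603
  SO₂ term: 0.0129·10.7^0.44·exp(0.046·77-0.6603) = 0.6532
  Sd branch = 0.0175·Sd^0.57·e^(0.008·RH+0.085·T) = 3.722 μm/a
  sum: 0.6532 + 3.722 → r_corr = 4.376 μm/a
Long-term exponent b (ISO 9224 Table 2, B1) = 0.813
  D(4) = 4.376 × 4^0.813 = 4.376 × 3.087 = 13.51 μm

D(4) = 13.5 μm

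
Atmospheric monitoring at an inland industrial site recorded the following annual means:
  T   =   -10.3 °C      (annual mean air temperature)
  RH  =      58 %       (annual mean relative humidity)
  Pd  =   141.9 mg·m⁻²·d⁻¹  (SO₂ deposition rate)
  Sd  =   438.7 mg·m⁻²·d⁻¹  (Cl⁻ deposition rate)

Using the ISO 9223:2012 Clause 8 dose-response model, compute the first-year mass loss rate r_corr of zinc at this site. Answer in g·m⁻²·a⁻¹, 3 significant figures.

r_corr = 8.09 g·m⁻²·a⁻¹

zinc: f(T) = +0.038·(T−10) [T≤10 °C] = -0.7714
  SO₂ term: 0.0129·141.9^0.44·exp(0.046·58-0.7714) = 0.7606
  Sd branch = 0.0175·Sd^0.57·e^(0.008·RH+0.085·T) = 0.3718 μm/a
  sum: 0.7606 + 0.3718 → r_corr = 1.132 μm/a
Convert to mass loss: 1.132 μm/a × 7.14 g/cm³ = 8.086 g·m⁻²·a⁻¹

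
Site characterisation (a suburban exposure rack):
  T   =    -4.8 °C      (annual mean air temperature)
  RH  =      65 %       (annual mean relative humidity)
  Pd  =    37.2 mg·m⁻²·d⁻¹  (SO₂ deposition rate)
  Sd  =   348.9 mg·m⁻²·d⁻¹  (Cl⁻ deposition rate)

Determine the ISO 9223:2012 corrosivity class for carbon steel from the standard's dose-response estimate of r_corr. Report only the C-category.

carbon steel: T≤10 °C ⇒ hinge +0.150·(-4.8−10) = -2.2200
  sulphur-dioxide contribution → 4.625 μm/a
  chloride contribution → 27.12 μm/a
  total first-year rate 31.74 μm/a
Category bounds: 25…50 μm/a bracket r_corr ⇒ C3

C3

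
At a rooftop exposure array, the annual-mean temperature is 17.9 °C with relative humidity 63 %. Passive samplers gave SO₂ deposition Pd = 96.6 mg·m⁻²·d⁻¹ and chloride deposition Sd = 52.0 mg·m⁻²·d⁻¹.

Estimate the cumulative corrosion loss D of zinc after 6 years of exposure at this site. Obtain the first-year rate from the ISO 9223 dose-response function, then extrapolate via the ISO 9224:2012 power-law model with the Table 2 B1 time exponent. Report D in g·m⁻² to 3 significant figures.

D(6) = 69.2 g·m⁻²

zinc: T>10 °C ⇒ hinge -0.071·(17.9−10) = -0.5609
  SO₂ term: 0.0129·96.6^0.44·exp(0.046·63-0.5609) = 0.9976
  Cl⁻ term: 0.0175·52.0^0.57·exp(0.008·63+0.085·17.9) = 1.261
  r_corr = 0.9976 + 1.261 = 2.259 μm/a
ISO 9224: D(t) = r_corr · t^b with b = 0.813 (zinc, B1)
  D(6) = 2.259 × 6^0.813 = 2.259 × 4.292 = 9.695 μm
  Mass loss = 9.695 μm × 7.14 g/cm³ = 69.22 g·m⁻²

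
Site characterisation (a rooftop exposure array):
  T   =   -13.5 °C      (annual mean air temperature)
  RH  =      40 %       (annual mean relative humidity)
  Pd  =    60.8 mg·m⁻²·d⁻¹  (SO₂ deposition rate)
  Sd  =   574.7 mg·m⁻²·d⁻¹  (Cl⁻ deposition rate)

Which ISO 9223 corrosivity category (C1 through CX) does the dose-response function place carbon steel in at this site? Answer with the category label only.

C2

carbon steel: T≤10 °C ⇒ hinge +0.150·(-13.5−10) = -3.5250
  sulphur-dioxide contribution → 0.9821 μm/a
  chloride contribution → 11.43 μm/a
  ⇒ r_corr(carbon steel) = 12.42 μm/a
Category bounds: 1.3…25 μm/a bracket r_corr ⇒ C2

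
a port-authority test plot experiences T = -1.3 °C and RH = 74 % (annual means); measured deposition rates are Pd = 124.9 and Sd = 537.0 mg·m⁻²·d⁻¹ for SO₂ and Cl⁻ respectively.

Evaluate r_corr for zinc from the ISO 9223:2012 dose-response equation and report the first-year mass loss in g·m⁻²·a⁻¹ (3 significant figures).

r_corr = 22.4 g·m⁻²·a⁻¹

zinc: T≤10 °C ⇒ hinge +0.038·(-1.3−10) = -0.4294
  sulphur-dioxide contribution → 2.113 μm/a
  chloride contribution → 1.019 μm/a
  total first-year rate 3.132 μm/a
Convert to mass loss: 3.132 μm/a × 7.14 g/cm³ = 22.36 g·m⁻²·a⁻¹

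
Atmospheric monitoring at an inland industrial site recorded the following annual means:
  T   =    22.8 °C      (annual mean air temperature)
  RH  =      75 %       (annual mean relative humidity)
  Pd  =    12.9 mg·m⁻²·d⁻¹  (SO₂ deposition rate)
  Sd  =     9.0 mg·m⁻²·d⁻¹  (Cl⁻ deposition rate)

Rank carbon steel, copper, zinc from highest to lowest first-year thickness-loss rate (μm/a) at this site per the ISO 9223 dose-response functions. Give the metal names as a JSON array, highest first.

carbon steel: T>10 °C ⇒ hinge -0.054·(22.8−10) = -0.6912
  sulphur-dioxide contribution → 15.02 μm/a
  chloride contribution → 11.78 μm/a
  total first-year rate 26.8 μm/a
copper: T>10 °C ⇒ hinge -0.080·(22.8−10) = -1.0240
  sulphur-dioxide contribution → 0.3091 μm/a
  chloride contribution → 0.8436 μm/a
  ⇒ r_corr(copper) = 1.153 μm/a
zinc: T>10 °C ⇒ hinge -0.071·(22.8−10) = -0.9088
  sulphur-dioxide contribution → 0.5045 μm/a
  chloride contribution → 0.7748 μm/a
  total first-year rate 1.279 μm/a
Ordering by μm/a: carbon steel (26.8) > zinc (1.28) > copper (1.15)

["carbon steel", "zinc", "copper"]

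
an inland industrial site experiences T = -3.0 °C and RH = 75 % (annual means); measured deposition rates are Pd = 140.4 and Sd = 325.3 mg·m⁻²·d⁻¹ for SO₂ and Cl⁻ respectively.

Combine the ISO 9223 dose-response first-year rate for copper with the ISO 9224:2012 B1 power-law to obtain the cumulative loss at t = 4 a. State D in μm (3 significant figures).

D(4) = 2.37 μm

copper: temperature factor f = +0.126·(-13.0) = -1.6380
  sulphur-dioxide contribution → 0.3112 μm/a
  chloride contribution → 0.6278 μm/a
  ⇒ r_corr(copper) = 0.9389 μm/a
Long-term exponent b (ISO 9224 Table 2, B1) = 0.667
  D(4) = 0.9389 × 4^0.667 = 0.9389 × 2.521 = 2.367 μm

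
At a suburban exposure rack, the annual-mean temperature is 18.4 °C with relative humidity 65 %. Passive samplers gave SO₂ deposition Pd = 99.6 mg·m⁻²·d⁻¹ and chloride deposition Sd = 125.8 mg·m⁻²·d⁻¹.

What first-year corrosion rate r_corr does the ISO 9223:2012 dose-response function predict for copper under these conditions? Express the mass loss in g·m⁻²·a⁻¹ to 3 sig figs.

copper: temperature factor f = -0.080·(8.4) = -0.6720
  sulphur-dioxide contribution → 0.4145 μm/a
  chloride contribution → 0.967 μm/a
  ⇒ r_corr(copper) = 1.382 μm/a
Convert to mass loss: 1.382 μm/a × 8.96 g/cm³ = 12.38 g·m⁻²·a⁻¹

r_corr = 12.4 g·m⁻²·a⁻¹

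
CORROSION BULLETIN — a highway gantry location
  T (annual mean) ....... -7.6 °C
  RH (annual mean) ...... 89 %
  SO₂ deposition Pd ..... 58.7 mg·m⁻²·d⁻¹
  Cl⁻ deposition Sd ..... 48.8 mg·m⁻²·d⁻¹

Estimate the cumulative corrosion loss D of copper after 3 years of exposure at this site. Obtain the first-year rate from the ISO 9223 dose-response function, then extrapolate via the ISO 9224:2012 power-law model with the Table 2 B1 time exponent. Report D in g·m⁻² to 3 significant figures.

copper: f(T) = +0.126·(T−10) [T≤10 °C] = -2.2176
  sulphur-dioxide contribution → 0.3173 μm/a
  chloride contribution → 0.497 μm/a
  ⇒ r_corr(copper) = 0.8143 μm/a
Power-law: D(3) = r_corr · 3^0.667
  D(3) = 0.8143 × 3^0.667 = 0.8143 × 2.081 = 1.694 μm
  Mass loss = 1.694 μm × 8.96 g/cm³ = 15.18 g·m⁻²

D(3) = 15.2 g·m⁻²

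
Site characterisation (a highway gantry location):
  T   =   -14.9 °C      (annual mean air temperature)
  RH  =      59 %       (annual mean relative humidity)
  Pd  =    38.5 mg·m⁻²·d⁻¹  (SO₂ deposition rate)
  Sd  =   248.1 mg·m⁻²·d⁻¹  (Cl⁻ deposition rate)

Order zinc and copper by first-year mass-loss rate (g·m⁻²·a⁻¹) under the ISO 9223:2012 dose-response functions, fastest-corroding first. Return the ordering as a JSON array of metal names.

["zinc", "copper"]

zinc: f(T) = +0.038·(T−10) [T≤10 °C] = -0.9462
  SO₂ term: 0.0129·38.5^0.44·exp(0.046·59-0.9462) = 0.3767
  Sd branch = 0.0175·Sd^0.57·e^(0.008·RH+0.085·T) = 0.1832 μm/a
  sum: 0.3767 + 0.1832 → r_corr = 0.5599 μm/a
  mass loss = 0.5599 μm/a × 7.14 g/cm³ = 3.997 g·m⁻²·a⁻¹
copper: T≤10 °C ⇒ hinge +0.126·(-14.9−10) = -3.1374
  Pd branch = 0.0053·Pd^0.26·e^(0.059·RH+f) = 0.01931 μm/a
  Sd branch = 0.01025·Sd^0.27·e^(0.036·RH+0.049·T) = 0.1831 μm/a
  r_corr = 0.01931 + 0.1831 = 0.2024 μm/a
  mass loss = 0.2024 μm/a × 8.96 g/cm³ = 1.813 g·m⁻²·a⁻¹
Ordering by g·m⁻²·a⁻¹: zinc (4) > copper (1.81)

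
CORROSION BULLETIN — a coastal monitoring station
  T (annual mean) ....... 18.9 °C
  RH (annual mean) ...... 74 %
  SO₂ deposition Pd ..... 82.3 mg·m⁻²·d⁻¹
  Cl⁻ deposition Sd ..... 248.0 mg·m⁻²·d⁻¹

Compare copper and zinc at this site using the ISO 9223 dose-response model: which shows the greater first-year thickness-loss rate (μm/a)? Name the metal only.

copper: temperature factor f = -0.080·(8.9) = -0.7120
  Pd branch = 0.0053·Pd^0.26·e^(0.059·RH+f) = 0.6445 μm/a
  Cl⁻ term: 0.01025·248.0^0.27·exp(0.036·74+0.049·18.9) = 1.646
  r_corr = 0.6445 + 1.646 = 2.29 μm/a
zinc: f(T) = -0.071·(T−10) [T>10 °C] = -0.6319
  Pd branch = 0.0129·Pd^0.44·e^(0.046·RH+f) = 1.436 μm/a
  Cl⁻ term: 0.0175·248.0^0.57·exp(0.008·74+0.085·18.9) = 3.653
  r_corr = 1.436 + 3.653 = 5.09 μm/a
Ordering by μm/a: zinc (5.09) > copper (2.29)

zinc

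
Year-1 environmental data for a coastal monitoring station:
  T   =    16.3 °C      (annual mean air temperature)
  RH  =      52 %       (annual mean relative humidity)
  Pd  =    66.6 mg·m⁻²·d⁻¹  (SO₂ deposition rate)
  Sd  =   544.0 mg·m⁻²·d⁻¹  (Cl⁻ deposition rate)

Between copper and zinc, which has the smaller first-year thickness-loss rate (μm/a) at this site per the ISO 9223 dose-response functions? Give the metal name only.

copper

copper: f(T) = -0.080·(T−10) [T>10 °C] = -0.5040
  sulphur-dioxide contribution → 0.2051 μm/a
  chloride contribution → 0.8113 μm/a
  ⇒ r_corr(copper) = 1.016 μm/a
zinc: f(T) = -0.071·(T−10) [T>10 °C] = -0.4473
  sulphur-dioxide contribution → 0.5721 μm/a
  chloride contribution → 3.843 μm/a
  ⇒ r_corr(zinc) = 4.415 μm/a
Ordering by μm/a: zinc (4.42) > copper (1.02)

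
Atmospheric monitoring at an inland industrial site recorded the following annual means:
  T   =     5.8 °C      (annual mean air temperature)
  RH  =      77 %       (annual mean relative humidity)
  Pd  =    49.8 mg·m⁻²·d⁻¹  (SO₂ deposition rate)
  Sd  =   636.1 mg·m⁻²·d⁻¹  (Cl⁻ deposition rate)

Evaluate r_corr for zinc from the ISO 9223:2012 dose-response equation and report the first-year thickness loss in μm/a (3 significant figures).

zinc: temperature factor f = +0.038·(-4.2) = -0.1596
  sulphur-dioxide contribution → 2.12 μm/a
  chloride contribution → 2.102 μm/a
  ⇒ r_corr(zinc) = 4.222 μm/a

r_corr = 4.22 μm/a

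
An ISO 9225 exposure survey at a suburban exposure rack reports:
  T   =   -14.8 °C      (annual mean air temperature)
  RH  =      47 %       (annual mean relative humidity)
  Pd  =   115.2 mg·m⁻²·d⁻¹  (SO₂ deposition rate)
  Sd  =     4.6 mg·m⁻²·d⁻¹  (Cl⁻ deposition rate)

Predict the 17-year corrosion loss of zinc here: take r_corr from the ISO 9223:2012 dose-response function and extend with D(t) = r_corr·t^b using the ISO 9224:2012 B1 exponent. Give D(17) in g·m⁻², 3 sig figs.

zinc: temperature factor f = +0.038·(-24.8) = -0.9424
  sulphur-dioxide contribution → 0.3526 μm/a
  chloride contribution → 0.01729 μm/a
  ⇒ r_corr(zinc) = 0.3699 μm/a
ISO 9224: D(t) = r_corr · t^b with b = 0.813 (zinc, B1)
  D(17) = 0.3699 × 17^0.813 = 0.3699 × 10.01 = 3.702 μm
  Mass loss = 3.702 μm × 7.14 g/cm³ = 26.43 g·m⁻²

D(17) = 26.4 g·m⁻²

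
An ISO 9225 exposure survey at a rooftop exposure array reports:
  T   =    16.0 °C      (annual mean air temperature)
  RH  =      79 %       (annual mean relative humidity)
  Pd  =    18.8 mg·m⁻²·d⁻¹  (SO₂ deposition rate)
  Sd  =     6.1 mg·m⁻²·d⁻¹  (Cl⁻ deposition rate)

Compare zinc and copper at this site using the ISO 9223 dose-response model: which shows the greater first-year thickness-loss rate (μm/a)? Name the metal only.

zinc

zinc: T>10 °C ⇒ hinge -0.071·(16.0−10) = -0.4260
  sulphur-dioxide contribution → 1.16 μm/a
  chloride contribution → 0.3596 μm/a
  total first-year rate 1.52 μm/a
copper: temperature factor f = -0.080·(6.0) = -0.4800
  sulphur-dioxide contribution → 0.7436 μm/a
  chloride contribution → 0.6286 μm/a
  ⇒ r_corr(copper) = 1.372 μm/a
Ordering by μm/a: zinc (1.52) > copper (1.37)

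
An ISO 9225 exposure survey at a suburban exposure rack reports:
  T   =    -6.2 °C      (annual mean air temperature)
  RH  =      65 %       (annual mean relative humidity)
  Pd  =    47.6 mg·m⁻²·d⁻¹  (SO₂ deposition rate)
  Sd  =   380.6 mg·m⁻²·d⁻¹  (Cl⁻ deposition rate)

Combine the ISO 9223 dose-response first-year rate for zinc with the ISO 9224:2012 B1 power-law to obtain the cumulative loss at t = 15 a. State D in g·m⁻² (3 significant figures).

zinc: T≤10 °C ⇒ hinge +0.038·(-6.2−10) = -0.6156
  Pd branch = 0.0129·Pd^0.44·e^(0.046·RH+f) = 0.7584 μm/a
  Cl⁻ term: 0.0175·380.6^0.57·exp(0.008·65+0.085·-6.2) = 0.5139
  r_corr = 0.7584 + 0.5139 = 1.272 μm/a
Long-term exponent b (ISO 9224 Table 2, B1) = 0.813
  D(15) = 1.272 × 15^0.813 = 1.272 × 9.04 = 11.5 μm
  Mass loss = 11.5 μm × 7.14 g/cm³ = 82.12 g·m⁻²

D(15) = 82.1 g·m⁻²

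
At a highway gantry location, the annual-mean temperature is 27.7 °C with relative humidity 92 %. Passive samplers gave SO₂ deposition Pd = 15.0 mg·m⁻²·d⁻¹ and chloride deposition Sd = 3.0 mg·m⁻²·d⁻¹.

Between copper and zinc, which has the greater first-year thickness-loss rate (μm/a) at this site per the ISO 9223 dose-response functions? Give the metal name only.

copper: f(T) = -0.080·(T−10) [T>10 °C] = -1.4160
  sulphur-dioxide contribution → 0.5922 μm/a
  chloride contribution → 1.47 μm/a
  total first-year rate 2.062 μm/a
zinc: temperature factor f = -0.071·(17.7) = -1.2567
  sulphur-dioxide contribution → 0.8322 μm/a
  chloride contribution → 0.7198 μm/a
  ⇒ r_corr(zinc) = 1.552 μm/a
Ordering by μm/a: copper (2.06) > zinc (1.55)

copper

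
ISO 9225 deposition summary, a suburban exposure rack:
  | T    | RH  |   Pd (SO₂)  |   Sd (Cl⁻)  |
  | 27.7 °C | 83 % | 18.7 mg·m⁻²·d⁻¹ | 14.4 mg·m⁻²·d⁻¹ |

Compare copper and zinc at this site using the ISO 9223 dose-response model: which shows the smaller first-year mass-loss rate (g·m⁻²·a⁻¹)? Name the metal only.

copper: f(T) = -0.080·(T−10) [T>10 °C] = -1.4160
  SO₂ term: 0.0053·18.7^0.26·exp(0.059·83-1.4160) = 0.3688
  Cl⁻ term: 0.01025·14.4^0.27·exp(0.036·83+0.049·27.7) = 1.624
  r_corr = 0.3688 + 1.624 = 1.993 μm/a
  mass loss = 1.993 μm/a × 8.96 g/cm³ = 17.86 g·m⁻²·a⁻¹
zinc: f(T) = -0.071·(T−10) [T>10 °C] = -1.2567
  Pd branch = 0.0129·Pd^0.44·e^(0.046·RH+f) = 0.6061 μm/a
  Cl⁻ term: 0.0175·14.4^0.57·exp(0.008·83+0.085·27.7) = 1.638
  r_corr = 0.6061 + 1.638 = 2.244 μm/a
  mass loss = 2.244 μm/a × 7.14 g/cm³ = 16.02 g·m⁻²·a⁻¹
Ordering by g·m⁻²·a⁻¹: copper (17.9) > zinc (16)

zinc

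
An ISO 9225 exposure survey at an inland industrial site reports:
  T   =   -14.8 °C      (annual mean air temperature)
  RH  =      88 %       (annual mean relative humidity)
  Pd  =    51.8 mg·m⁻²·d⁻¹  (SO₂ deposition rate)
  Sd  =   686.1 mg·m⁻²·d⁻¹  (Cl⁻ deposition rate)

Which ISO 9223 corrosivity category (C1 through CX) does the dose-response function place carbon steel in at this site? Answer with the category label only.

carbon steel: f(T) = +0.150·(T−10) [T≤10 °C] = -3.7200
  SO₂ term: 1.77·51.8^0.52·exp(0.02·88-3.7200) = 1.942
  Cl⁻ term: 0.102·686.1^0.62·exp(0.033·88+0.04·-14.8) = 59.05
  sum: 1.942 + 59.05 → r_corr = 61 μm/a
Category bounds: 50…80 μm/a bracket r_corr ⇒ C4

C4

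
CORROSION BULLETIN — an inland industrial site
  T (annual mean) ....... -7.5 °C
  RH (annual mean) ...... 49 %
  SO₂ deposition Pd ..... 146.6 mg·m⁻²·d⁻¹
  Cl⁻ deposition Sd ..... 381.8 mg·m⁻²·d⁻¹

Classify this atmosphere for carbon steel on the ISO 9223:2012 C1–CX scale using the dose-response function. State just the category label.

carbon steel: temperature factor f = +0.150·(-17.5) = -2.6250
  SO₂ term: 1.77·146.6^0.52·exp(0.02·49-2.6250) = 4.57
  Cl⁻ term: 0.102·381.8^0.62·exp(0.033·49+0.04·-7.5) = 15.18
  r_corr = 4.57 + 15.18 = 19.75 μm/a
19.8 μm/a falls in (1.3, 25] for carbon steel → category C2

C2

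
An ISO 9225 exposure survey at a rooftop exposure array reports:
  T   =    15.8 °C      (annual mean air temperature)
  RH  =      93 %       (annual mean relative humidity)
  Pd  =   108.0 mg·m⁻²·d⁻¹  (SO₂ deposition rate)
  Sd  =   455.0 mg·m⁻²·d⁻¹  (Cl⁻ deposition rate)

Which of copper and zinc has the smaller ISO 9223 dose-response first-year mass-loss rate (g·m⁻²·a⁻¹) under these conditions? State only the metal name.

copper

copper: T>10 °C ⇒ hinge -0.080·(15.8−10) = -0.4640
  Pd branch = 0.0053·Pd^0.26·e^(0.059·RH+f) = 2.719 μm/a
  Cl⁻ term: 0.01025·455.0^0.27·exp(0.036·93+0.049·15.8) = 3.301
  sum: 2.719 + 3.301 → r_corr = 6.02 μm/a
  mass loss = 6.02 μm/a × 8.96 g/cm³ = 53.94 g·m⁻²·a⁻¹
zinc: f(T) = -0.071·(T−10) [T>10 °C] = -0.4118
  SO₂ term: 0.0129·108.0^0.44·exp(0.046·93-0.4118) = 4.835
  Cl⁻ term: 0.0175·455.0^0.57·exp(0.008·93+0.085·15.8) = 4.618
  sum: 4.835 + 4.618 → r_corr = 9.453 μm/a
  mass loss = 9.453 μm/a × 7.14 g/cm³ = 67.49 g·m⁻²·a⁻¹
Ordering by g·m⁻²·a⁻¹: zinc (67.5) > copper (53.9)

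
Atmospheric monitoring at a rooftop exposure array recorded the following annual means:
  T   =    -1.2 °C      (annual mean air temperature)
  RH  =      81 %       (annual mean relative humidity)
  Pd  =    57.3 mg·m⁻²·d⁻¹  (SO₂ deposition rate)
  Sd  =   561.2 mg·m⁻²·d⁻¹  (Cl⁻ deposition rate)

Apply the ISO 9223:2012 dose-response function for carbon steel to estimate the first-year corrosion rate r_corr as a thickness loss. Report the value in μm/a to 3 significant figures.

r_corr = 85.0 μm/a

carbon steel: f(T) = +0.150·(T−10) [T≤10 °C] = -1.6800
  SO₂ term: 1.77·57.3^0.52·exp(0.02·81-1.6800) = 13.68
  Cl⁻ term: 0.102·561.2^0.62·exp(0.033·81+0.04·-1.2) = 71.3
  sum: 13.68 + 71.3 → r_corr = 84.98 μm/a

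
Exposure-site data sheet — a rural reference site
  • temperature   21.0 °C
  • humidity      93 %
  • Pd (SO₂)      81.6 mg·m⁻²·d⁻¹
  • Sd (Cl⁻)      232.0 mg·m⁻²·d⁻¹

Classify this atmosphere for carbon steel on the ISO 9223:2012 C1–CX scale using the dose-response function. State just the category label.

carbon steel: f(T) = -0.054·(T−10) [T>10 °C] = -0.5940
  sulphur-dioxide contribution → 61.93 μm/a
  chloride contribution → 148.9 μm/a
  ⇒ r_corr(carbon steel) = 210.8 μm/a
ISO 9223 Table 2 (carbon steel): 200 < 211 ≤ 700 μm/a ⇒ CX

CX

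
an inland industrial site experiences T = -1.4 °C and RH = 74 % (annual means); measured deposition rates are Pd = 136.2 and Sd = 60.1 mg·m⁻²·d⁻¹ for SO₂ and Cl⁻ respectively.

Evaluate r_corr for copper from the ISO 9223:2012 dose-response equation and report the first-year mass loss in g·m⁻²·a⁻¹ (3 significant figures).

copper: temperature factor f = +0.126·(-11.4) = -1.4364
  sulphur-dioxide contribution → 0.356 μm/a
  chloride contribution → 0.4151 μm/a
  total first-year rate 0.7712 μm/a
Convert to mass loss: 0.7712 μm/a × 8.96 g/cm³ = 6.91 g·m⁻²·a⁻¹

r_corr = 6.91 g·m⁻²·a⁻¹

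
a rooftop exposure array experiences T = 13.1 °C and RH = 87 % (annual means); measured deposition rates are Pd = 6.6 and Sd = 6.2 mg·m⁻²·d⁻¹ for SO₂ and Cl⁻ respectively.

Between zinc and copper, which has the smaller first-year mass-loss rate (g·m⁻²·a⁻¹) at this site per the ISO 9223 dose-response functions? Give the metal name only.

zinc

zinc: T>10 °C ⇒ hinge -0.071·(13.1−10) = -0.2201
  SO₂ term: 0.0129·6.6^0.44·exp(0.046·87-0.2201) = 1.299
  Sd branch = 0.0175·Sd^0.57·e^(0.008·RH+0.085·T) = 0.3024 μm/a
  r_corr = 1.299 + 0.3024 = 1.601 μm/a
  mass loss = 1.601 μm/a × 7.14 g/cm³ = 11.43 g·m⁻²·a⁻¹
copper: temperature factor f = -0.080·(3.1) = -0.2480
  SO₂ term: 0.0053·6.6^0.26·exp(0.059·87-0.2480) = 1.145
  Sd branch = 0.01025·Sd^0.27·e^(0.036·RH+0.049·T) = 0.7306 μm/a
  r_corr = 1.145 + 0.7306 = 1.876 μm/a
  mass loss = 1.876 μm/a × 8.96 g/cm³ = 16.81 g·m⁻²·a⁻¹
Ordering by g·m⁻²·a⁻¹: copper (16.8) > zinc (11.4)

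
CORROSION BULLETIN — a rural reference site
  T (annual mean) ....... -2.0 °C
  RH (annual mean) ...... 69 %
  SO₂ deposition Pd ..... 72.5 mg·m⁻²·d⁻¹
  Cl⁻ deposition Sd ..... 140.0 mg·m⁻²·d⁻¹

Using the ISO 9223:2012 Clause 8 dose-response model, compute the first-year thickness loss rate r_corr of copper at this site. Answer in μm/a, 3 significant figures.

copper: T≤10 °C ⇒ hinge +0.126·(-2.0−10) = -1.5120
  sulphur-dioxide contribution → 0.2086 μm/a
  chloride contribution → 0.4231 μm/a
  ⇒ r_corr(copper) = 0.6317 μm/a

r_corr = 0.632 μm/a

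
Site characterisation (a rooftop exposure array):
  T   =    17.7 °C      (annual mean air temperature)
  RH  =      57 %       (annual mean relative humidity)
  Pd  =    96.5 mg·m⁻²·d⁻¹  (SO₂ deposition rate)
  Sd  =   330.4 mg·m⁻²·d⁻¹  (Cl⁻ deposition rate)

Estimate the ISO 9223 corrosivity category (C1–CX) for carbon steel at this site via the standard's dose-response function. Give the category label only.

C5

carbon steel: temperature factor f = -0.054·(7.7) = -0.4158
  SO₂ term: 1.77·96.5^0.52·exp(0.02·57-0.4158) = 39.3
  Cl⁻ term: 0.102·330.4^0.62·exp(0.033·57+0.04·17.7) = 49.52
  sum: 39.3 + 49.52 → r_corr = 88.83 μm/a
ISO 9223 Table 2 (carbon steel): 80 < 88.8 ≤ 200 μm/a ⇒ C5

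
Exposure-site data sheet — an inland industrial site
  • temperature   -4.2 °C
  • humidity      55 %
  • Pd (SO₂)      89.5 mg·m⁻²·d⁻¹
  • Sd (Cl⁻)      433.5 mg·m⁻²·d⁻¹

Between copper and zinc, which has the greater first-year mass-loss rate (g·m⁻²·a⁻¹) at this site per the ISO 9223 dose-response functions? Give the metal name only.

zinc

copper: f(T) = +0.126·(T−10) [T≤10 °C] = -1.7892
  sulphur-dioxide contribution → 0.07311 μm/a
  chloride contribution → 0.3113 μm/a
  total first-year rate 0.3845 μm/a
  mass loss = 0.3845 μm/a × 8.96 g/cm³ = 3.445 g·m⁻²·a⁻¹
zinc: T≤10 °C ⇒ hinge +0.038·(-4.2−10) = -0.5396
  sulphur-dioxide contribution → 0.682 μm/a
  chloride contribution → 0.6056 μm/a
  ⇒ r_corr(zinc) = 1.288 μm/a
  mass loss = 1.288 μm/a × 7.14 g/cm³ = 9.194 g·m⁻²·a⁻¹
Ordering by g·m⁻²·a⁻¹: zinc (9.19) > copper (3.44)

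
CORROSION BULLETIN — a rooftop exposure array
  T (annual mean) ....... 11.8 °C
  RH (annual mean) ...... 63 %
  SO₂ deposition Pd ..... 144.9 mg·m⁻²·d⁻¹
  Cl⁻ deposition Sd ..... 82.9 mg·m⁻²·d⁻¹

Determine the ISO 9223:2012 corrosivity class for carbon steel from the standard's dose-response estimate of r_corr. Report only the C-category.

carbon steel: temperature factor f = -0.054·(1.8) = -0.0972
  Pd branch = 1.77·Pd^0.52·e^(0.02·RH+f) = 75.29 μm/a
  Sd branch = 0.102·Sd^0.62·e^(0.033·RH+0.04·T) = 20.23 μm/a
  r_corr = 75.29 + 20.23 = 95.52 μm/a
ISO 9223 Table 2 (carbon steel): 80 < 95.5 ≤ 200 μm/a ⇒ C5

C5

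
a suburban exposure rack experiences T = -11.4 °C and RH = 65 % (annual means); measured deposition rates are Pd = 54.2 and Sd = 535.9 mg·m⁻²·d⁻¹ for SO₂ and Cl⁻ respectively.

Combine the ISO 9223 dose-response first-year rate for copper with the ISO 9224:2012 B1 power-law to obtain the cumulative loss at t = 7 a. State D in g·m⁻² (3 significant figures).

copper: temperature factor f = +0.126·(-21.4) = -2.6964
  sulphur-dioxide contribution → 0.04673 μm/a
  chloride contribution → 0.3321 μm/a
  total first-year rate 0.3788 μm/a
Long-term exponent b (ISO 9224 Table 2, B1) = 0.667
  D(7) = 0.3788 × 7^0.667 = 0.3788 × 3.662 = 1.387 μm
  Mass loss = 1.387 μm × 8.96 g/cm³ = 12.43 g·m⁻²

D(7) = 12.4 g·m⁻²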